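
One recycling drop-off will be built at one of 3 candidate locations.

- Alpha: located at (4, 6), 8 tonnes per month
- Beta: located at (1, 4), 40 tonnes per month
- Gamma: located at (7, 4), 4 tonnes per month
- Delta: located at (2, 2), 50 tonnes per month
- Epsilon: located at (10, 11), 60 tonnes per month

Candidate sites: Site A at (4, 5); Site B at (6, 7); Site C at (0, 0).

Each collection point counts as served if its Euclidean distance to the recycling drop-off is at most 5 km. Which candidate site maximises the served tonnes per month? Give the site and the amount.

Coverage radius r = 5 km; a point is covered iff (Δx)²+(Δy)² ≤ 5² = 25.
  Site A (4, 5): covers {Alpha, Beta, Gamma, Delta} → 102
  Site B (6, 7): covers {Alpha, Gamma} → 12
  Site C (0, 0): covers {Beta, Delta} → 90
Maximum coverage at Site A: 102 tonnes per month.

Site A, covering 102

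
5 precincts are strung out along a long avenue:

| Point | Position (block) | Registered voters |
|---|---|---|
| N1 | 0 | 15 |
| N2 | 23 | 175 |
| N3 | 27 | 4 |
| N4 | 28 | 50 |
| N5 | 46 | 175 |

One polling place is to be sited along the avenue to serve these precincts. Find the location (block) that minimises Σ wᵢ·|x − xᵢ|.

x = 28

For a sum of weighted absolute distances on a line, the optimum is the weighted median (not the mean). Total weight W = 419; half-weight = 209.5.
Sort by position and accumulate weight:
  block 0 (N1, w=15) → cum 15
  block 23 (N2, w=175) → cum 190
  block 27 (N3, w=4) → cum 194
  block 28 (N4, w=50) → cum 244  ≥ 209.5 → median here
  block 46 (N5, w=175) → cum 419
Optimal location: block 28.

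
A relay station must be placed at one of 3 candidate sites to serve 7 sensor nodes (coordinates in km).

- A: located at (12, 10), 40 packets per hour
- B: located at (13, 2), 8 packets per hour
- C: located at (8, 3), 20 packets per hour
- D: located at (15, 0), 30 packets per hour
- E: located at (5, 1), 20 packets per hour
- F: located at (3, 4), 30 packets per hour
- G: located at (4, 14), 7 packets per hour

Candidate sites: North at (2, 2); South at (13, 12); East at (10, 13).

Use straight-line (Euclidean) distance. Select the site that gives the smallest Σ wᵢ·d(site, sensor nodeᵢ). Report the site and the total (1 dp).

North, total 1332.0 km

Total weighted distance at each candidate:
  North (2, 2): total = 1332.0
  South (13, 12): total = 1461.1
  East (10, 13): total = 1501.9
Minimum is at North with total 1332.0 km.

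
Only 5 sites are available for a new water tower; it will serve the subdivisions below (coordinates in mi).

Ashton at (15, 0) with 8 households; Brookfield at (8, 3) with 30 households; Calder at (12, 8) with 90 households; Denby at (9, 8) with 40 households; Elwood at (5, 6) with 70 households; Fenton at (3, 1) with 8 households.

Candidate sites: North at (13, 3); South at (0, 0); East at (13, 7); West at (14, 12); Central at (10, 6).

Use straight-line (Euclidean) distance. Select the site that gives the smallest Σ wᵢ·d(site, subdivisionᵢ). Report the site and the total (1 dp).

Total weighted distance at each candidate:
  North (13, 3): total = 1573.5
  South (0, 0): total = 2728.0
  East (13, 7): total = 1200.2
  West (14, 12): total = 1961.1
  Central (10, 6): total = 933.5
Minimum is at Central with total 933.5 mi.

Central, total 933.5 mi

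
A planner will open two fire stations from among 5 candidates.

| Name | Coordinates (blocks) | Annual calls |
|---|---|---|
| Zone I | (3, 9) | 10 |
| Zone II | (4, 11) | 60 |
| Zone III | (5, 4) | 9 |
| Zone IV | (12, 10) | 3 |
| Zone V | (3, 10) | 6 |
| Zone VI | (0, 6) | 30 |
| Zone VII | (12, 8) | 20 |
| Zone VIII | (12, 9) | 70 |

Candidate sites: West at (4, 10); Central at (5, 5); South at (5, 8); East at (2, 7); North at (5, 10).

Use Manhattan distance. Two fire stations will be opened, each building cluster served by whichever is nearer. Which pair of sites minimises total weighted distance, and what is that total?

Evaluate every pair (each demand assigned to the nearer of the two):
  {West, South}: total = 1056
  {East, North}: total = 1067
  {West, East}: total = 1084
  {Central, North}: total = 1112
  {West, Central}: total = 1129
  {South, North}: total = 1129
  {West, North}: total = 1141
  {South, East}: total = 1147
  {Central, South}: total = 1210
  {Central, East}: total = 1519
Best pair: {West, South} with total 1056.

{West, South}, total 1056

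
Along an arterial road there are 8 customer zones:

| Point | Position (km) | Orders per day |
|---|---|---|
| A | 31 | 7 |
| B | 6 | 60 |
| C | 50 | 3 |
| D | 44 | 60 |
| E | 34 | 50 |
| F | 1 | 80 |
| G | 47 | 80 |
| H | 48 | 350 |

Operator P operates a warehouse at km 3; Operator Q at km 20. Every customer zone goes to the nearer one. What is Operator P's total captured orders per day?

The indifferent point is the midpoint (3+20)/2 = 11.5; customer zones left of it (closer to Operator P at 3) go to Operator P, those right go to Operator Q.
  F at 1 (w=80) → Operator P
  B at 6 (w=60) → Operator P
  A at 31 (w=7) → Operator Q
  E at 34 (w=50) → Operator Q
  D at 44 (w=60) → Operator Q
  G at 47 (w=80) → Operator Q
  H at 48 (w=350) → Operator Q
  C at 50 (w=3) → Operator Q
Operator P captures 140; Operator Q captures 550.

140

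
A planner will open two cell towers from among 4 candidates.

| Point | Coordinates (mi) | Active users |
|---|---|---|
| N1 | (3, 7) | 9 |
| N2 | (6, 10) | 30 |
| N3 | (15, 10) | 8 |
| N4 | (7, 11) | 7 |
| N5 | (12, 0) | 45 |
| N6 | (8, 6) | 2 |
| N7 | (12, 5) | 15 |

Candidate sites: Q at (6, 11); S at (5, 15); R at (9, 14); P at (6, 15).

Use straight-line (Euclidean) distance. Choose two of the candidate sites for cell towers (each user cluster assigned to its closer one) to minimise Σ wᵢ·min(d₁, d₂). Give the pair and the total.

Evaluate every pair (each demand assigned to the nearer of the two):
  {Q, R}: total = 841.6
  {Q, S}: total = 856.3
  {Q, P}: total = 856.3
  {S, R}: total = 1109.9
  {R, P}: total = 1112.6
  {S, P}: total = 1255.8
Best pair: {Q, R} with total 841.6.

{Q, R}, total 841.6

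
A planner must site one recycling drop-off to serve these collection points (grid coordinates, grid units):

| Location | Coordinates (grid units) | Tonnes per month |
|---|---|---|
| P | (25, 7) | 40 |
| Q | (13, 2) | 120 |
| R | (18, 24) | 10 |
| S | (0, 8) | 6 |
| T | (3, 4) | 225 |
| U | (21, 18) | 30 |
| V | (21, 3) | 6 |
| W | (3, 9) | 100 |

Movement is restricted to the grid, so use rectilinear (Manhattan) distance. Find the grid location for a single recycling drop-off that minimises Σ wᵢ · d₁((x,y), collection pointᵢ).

(3, 4)

Manhattan distance separates: Σwᵢ(|x−xᵢ|+|y−yᵢ|) = Σwᵢ|x−xᵢ| + Σwᵢ|y−yᵢ|, so x and y are optimised independently as 1-D weighted medians.
Total weight W = 537; half = 268.5.
x-coordinate, sorted with cumulative weight:
  x=0 (S, w=6) cum 6
  x=3 (T, w=225) cum 231
  x=3 (W, w=100) cum 331  ← median
  x=13 (Q, w=120) cum 451
  x=18 (R, w=10) cum 461
  x=21 (U, w=30) cum 491
  x=21 (V, w=6) cum 497
  x=25 (P, w=40) cum 537
⇒ x* = 3
y-coordinate, sorted with cumulative weight:
  y=2 (Q, w=120) cum 120
  y=3 (V, w=6) cum 126
  y=4 (T, w=225) cum 351  ← median
  y=7 (P, w=40) cum 391
  y=8 (S, w=6) cum 397
  y=9 (W, w=100) cum 497
  y=18 (U, w=30) cum 527
  y=24 (R, w=10) cum 537
⇒ y* = 4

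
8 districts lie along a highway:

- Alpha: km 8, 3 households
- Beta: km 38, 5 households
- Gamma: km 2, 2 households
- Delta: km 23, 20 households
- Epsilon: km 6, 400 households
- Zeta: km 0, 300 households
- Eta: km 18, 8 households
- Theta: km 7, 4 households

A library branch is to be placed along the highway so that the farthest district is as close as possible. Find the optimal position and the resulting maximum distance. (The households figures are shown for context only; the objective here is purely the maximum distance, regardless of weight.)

The 1-center on a line is the midpoint of the two extreme points: leftmost at 0, rightmost at 38.
Optimal location = (0 + 38)/2 = 19; maximum distance = (38 − 0)/2 = 19.

location 19, max distance 19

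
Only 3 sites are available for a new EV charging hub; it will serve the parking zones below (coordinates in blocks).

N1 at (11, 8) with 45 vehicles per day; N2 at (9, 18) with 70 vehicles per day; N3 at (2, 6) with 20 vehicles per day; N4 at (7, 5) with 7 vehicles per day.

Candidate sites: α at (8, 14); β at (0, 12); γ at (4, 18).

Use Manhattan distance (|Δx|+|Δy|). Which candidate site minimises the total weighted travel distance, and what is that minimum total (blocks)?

Total weighted distance at each candidate:
  α (8, 14): total = 1105
  β (0, 12): total = 1983
  γ (4, 18): total = 1507
Minimum is at α with total 1105 blocks.

α, total 1105 blocks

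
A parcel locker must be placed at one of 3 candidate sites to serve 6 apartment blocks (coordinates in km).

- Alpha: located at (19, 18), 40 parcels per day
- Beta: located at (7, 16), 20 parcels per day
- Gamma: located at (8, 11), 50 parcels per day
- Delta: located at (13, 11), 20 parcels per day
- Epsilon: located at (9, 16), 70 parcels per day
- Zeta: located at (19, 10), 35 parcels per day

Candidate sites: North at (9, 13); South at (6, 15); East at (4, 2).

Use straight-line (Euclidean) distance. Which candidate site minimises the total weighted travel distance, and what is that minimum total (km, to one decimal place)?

North, total 1296.0 km

Total weighted distance at each candidate:
  North (9, 13): total = 1296.0
  South (6, 15): total = 1655.7
  East (4, 2): total = 3546.3
Minimum is at North with total 1296.0 km.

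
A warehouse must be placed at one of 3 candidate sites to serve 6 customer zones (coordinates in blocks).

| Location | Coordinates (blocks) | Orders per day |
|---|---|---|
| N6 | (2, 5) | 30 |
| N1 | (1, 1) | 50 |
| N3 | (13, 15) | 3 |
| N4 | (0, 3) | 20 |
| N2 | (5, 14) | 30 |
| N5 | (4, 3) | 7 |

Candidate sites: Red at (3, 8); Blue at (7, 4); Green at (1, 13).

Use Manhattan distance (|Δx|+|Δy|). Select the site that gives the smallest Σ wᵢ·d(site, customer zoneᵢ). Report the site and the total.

Total weighted distance at each candidate:
  Red (3, 8): total = 1063
  Blue (7, 4): total = 1229
  Green (1, 13): total = 1373
Minimum is at Red with total 1063 blocks.

Red, total 1063 blocks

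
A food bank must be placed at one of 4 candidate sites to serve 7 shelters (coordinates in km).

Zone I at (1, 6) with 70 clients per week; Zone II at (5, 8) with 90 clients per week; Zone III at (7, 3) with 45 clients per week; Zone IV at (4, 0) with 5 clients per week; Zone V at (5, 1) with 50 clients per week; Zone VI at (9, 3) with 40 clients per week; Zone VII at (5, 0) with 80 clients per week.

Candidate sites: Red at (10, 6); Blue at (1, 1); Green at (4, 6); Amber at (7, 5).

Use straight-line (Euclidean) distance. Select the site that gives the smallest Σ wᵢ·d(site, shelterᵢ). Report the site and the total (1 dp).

Total weighted distance at each candidate:
  Red (10, 6): total = 2452.9
  Blue (1, 1): total = 2235.7
  Green (4, 6): total = 1607.0
  Amber (7, 5): total = 1637.0
Minimum is at Green with total 1607.0 km.

Green, total 1607.0 km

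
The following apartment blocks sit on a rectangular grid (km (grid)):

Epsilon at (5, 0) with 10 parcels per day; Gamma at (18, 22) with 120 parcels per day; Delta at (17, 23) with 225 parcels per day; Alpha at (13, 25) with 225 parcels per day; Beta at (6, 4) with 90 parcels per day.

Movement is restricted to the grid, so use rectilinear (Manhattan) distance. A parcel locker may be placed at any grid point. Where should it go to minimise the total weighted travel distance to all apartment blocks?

Manhattan distance separates: Σwᵢ(|x−xᵢ|+|y−yᵢ|) = Σwᵢ|x−xᵢ| + Σwᵢ|y−yᵢ|, so x and y are optimised independently as 1-D weighted medians.
Total weight W = 670; half = 335.
x-coordinate, sorted with cumulative weight:
  x=5 (Epsilon, w=10) cum 10
  x=6 (Beta, w=90) cum 100
  x=13 (Alpha, w=225) cum 325
  x=17 (Delta, w=225) cum 550  ← median
  x=18 (Gamma, w=120) cum 670
⇒ x* = 17
y-coordinate, sorted with cumulative weight:
  y=0 (Epsilon, w=10) cum 10
  y=4 (Beta, w=90) cum 100
  y=22 (Gamma, w=120) cum 220
  y=23 (Delta, w=225) cum 445  ← median
  y=25 (Alpha, w=225) cum 670
⇒ y* = 23

(17, 23)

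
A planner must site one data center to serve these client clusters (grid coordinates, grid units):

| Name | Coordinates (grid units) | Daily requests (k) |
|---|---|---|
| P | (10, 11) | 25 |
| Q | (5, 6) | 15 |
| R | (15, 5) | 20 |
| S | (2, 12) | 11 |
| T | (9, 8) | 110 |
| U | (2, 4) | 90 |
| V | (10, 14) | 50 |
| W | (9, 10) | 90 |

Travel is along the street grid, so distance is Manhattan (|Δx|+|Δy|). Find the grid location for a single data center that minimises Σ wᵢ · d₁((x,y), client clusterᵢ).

Manhattan distance separates: Σwᵢ(|x−xᵢ|+|y−yᵢ|) = Σwᵢ|x−xᵢ| + Σwᵢ|y−yᵢ|, so x and y are optimised independently as 1-D weighted medians.
Total weight W = 411; half = 205.5.
x-coordinate, sorted with cumulative weight:
  x=2 (S, w=11) cum 11
  x=2 (U, w=90) cum 101
  x=5 (Q, w=15) cum 116
  x=9 (T, w=110) cum 226  ← median
  x=9 (W, w=90) cum 316
  x=10 (P, w=25) cum 341
  x=10 (V, w=50) cum 391
  x=15 (R, w=20) cum 411
⇒ x* = 9
y-coordinate, sorted with cumulative weight:
  y=4 (U, w=90) cum 90
  y=5 (R, w=20) cum 110
  y=6 (Q, w=15) cum 125
  y=8 (T, w=110) cum 235  ← median
  y=10 (W, w=90) cum 325
  y=11 (P, w=25) cum 350
  y=12 (S, w=11) cum 361
  y=14 (V, w=50) cum 411
⇒ y* = 8

(9, 8)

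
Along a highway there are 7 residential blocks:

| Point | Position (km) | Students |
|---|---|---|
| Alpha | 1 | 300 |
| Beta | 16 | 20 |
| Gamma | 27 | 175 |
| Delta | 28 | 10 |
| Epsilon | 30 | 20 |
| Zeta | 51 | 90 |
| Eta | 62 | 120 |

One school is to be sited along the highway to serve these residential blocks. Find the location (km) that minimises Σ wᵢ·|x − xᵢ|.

For a sum of weighted absolute distances on a line, the optimum is the weighted median (not the mean). Total weight W = 735; half-weight = 367.5.
Sort by position and accumulate weight:
  km 1 (Alpha, w=300) → cum 300
  km 16 (Beta, w=20) → cum 320
  km 27 (Gamma, w=175) → cum 495  ≥ 367.5 → median here
  km 28 (Delta, w=10) → cum 505
  km 30 (Epsilon, w=20) → cum 525
  km 51 (Zeta, w=90) → cum 615
  km 62 (Eta, w=120) → cum 735
Optimal location: km 27.

x = 27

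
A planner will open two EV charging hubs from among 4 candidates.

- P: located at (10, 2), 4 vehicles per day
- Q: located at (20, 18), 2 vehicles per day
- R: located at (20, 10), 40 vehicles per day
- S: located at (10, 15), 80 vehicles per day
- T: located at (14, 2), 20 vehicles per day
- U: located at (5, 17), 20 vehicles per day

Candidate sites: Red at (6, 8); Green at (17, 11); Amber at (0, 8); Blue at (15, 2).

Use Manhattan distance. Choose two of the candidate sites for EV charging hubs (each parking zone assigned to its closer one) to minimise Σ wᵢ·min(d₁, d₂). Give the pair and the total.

{Green, Blue}, total 1460

Evaluate every pair (each demand assigned to the nearer of the two):
  {Green, Blue}: total = 1460
  {Red, Green}: total = 1540
  {Green, Amber}: total = 1644
  {Red, Blue}: total = 1682
  {Red, Amber}: total = 2088
  {Amber, Blue}: total = 2242
Best pair: {Green, Blue} with total 1460.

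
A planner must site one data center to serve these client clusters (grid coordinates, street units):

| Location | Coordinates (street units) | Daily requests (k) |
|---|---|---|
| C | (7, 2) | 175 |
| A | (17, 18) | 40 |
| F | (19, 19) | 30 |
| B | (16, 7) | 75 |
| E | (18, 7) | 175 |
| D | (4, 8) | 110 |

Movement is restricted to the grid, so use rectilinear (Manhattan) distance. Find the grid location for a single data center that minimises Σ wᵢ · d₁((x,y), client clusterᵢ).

Manhattan distance separates: Σwᵢ(|x−xᵢ|+|y−yᵢ|) = Σwᵢ|x−xᵢ| + Σwᵢ|y−yᵢ|, so x and y are optimised independently as 1-D weighted medians.
Total weight W = 605; half = 302.5.
x-coordinate, sorted with cumulative weight:
  x=4 (D, w=110) cum 110
  x=7 (C, w=175) cum 285
  x=16 (B, w=75) cum 360  ← median
  x=17 (A, w=40) cum 400
  x=18 (E, w=175) cum 575
  x=19 (F, w=30) cum 605
⇒ x* = 16
y-coordinate, sorted with cumulative weight:
  y=2 (C, w=175) cum 175
  y=7 (B, w=75) cum 250
  y=7 (E, w=175) cum 425  ← median
  y=8 (D, w=110) cum 535
  y=18 (A, w=40) cum 575
  y=19 (F, w=30) cum 605
⇒ y* = 7

(16, 7)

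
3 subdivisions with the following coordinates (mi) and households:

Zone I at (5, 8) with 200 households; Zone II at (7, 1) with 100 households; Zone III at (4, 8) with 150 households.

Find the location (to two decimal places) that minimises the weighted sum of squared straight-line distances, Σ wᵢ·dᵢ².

(5.11, 6.44)

The minimiser of Σwᵢ‖p−pᵢ‖² is the weighted centroid p* = (Σwᵢpᵢ)/(Σwᵢ).
Σwᵢ = 450.
Σwᵢxᵢ = 200·5 + 100·7 + 150·4 = 2300.
Σwᵢyᵢ = 200·8 + 100·1 + 150·8 = 2900.
x* = 2300/450 = 5.11, y* = 2900/450 = 6.44.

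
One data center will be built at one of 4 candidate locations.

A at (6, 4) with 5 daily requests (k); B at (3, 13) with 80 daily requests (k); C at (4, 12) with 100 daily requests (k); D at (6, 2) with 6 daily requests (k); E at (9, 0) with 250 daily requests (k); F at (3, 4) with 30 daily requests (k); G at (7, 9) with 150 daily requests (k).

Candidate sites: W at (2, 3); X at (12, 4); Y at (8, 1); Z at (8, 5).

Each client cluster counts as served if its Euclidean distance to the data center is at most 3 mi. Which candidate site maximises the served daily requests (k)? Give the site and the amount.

Y, covering 256

Coverage radius r = 3 mi; a point is covered iff (Δx)²+(Δy)² ≤ 3² = 9.
  W (2, 3): covers {F} → 30
  X (12, 4): covers {none} → 0
  Y (8, 1): covers {D, E} → 256
  Z (8, 5): covers {A} → 5
Maximum coverage at Y: 256 daily requests (k).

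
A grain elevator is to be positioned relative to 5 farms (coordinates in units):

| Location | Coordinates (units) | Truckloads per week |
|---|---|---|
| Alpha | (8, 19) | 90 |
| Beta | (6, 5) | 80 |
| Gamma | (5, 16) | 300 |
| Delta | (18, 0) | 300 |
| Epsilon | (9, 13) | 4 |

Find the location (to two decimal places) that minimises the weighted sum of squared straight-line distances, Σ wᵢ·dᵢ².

The minimiser of Σwᵢ‖p−pᵢ‖² is the weighted centroid p* = (Σwᵢpᵢ)/(Σwᵢ).
Σwᵢ = 774.
Σwᵢxᵢ = 90·8 + 80·6 + 300·5 + 300·18 + 4·9 = 8136.
Σwᵢyᵢ = 90·19 + 80·5 + 300·16 + 300·0 + 4·13 = 6962.
x* = 8136/774 = 10.51, y* = 6962/774 = 8.99.

(10.51, 8.99)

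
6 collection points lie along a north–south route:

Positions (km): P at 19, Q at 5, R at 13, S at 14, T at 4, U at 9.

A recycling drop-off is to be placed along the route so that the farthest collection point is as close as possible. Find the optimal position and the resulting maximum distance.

The 1-center on a line is the midpoint of the two extreme points: leftmost at 4, rightmost at 19.
Optimal location = (4 + 19)/2 = 11.5; maximum distance = (19 − 4)/2 = 7.5.

location 11.5, max distance 7.5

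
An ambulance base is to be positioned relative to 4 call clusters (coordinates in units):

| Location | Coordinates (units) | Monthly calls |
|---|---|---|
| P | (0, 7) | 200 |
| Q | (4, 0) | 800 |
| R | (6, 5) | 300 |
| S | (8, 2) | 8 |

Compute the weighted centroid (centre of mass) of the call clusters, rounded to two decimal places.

(3.87, 2.23)

The minimiser of Σwᵢ‖p−pᵢ‖² is the weighted centroid p* = (Σwᵢpᵢ)/(Σwᵢ).
Σwᵢ = 1308.
Σwᵢxᵢ = 200·0 + 800·4 + 300·6 + 8·8 = 5064.
Σwᵢyᵢ = 200·7 + 800·0 + 300·5 + 8·2 = 2916.
x* = 5064/1308 = 3.87, y* = 2916/1308 = 2.23.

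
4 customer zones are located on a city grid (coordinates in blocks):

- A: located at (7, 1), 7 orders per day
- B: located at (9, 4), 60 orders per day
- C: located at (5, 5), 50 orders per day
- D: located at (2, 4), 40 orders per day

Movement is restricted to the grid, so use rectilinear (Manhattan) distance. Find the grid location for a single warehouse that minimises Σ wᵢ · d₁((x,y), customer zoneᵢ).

(5, 4)

Manhattan distance separates: Σwᵢ(|x−xᵢ|+|y−yᵢ|) = Σwᵢ|x−xᵢ| + Σwᵢ|y−yᵢ|, so x and y are optimised independently as 1-D weighted medians.
Total weight W = 157; half = 78.5.
x-coordinate, sorted with cumulative weight:
  x=2 (D, w=40) cum 40
  x=5 (C, w=50) cum 90  ← median
  x=7 (A, w=7) cum 97
  x=9 (B, w=60) cum 157
⇒ x* = 5
y-coordinate, sorted with cumulative weight:
  y=1 (A, w=7) cum 7
  y=4 (B, w=60) cum 67
  y=4 (D, w=40) cum 107  ← median
  y=5 (C, w=50) cum 157
⇒ y* = 4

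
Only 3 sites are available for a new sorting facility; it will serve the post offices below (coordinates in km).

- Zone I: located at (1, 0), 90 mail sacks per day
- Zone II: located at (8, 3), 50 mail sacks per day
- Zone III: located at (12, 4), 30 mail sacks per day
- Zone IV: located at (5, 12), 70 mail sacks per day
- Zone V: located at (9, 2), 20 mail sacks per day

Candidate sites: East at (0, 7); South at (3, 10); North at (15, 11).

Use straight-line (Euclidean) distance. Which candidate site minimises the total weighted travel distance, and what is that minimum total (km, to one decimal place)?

Total weighted distance at each candidate:
  East (0, 7): total = 2155.6
  South (3, 10): total = 2070.4
  North (15, 11): total = 3282.2
Minimum is at South with total 2070.4 km.

South, total 2070.4 km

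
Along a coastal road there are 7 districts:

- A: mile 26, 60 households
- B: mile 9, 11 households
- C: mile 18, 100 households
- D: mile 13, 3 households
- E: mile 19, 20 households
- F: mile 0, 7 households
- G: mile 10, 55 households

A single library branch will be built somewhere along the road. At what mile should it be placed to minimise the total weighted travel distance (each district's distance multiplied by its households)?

For a sum of weighted absolute distances on a line, the optimum is the weighted median (not the mean). Total weight W = 256; half-weight = 128.
Sort by position and accumulate weight:
  mile 0 (F, w=7) → cum 7
  mile 9 (B, w=11) → cum 18
  mile 10 (G, w=55) → cum 73
  mile 13 (D, w=3) → cum 76
  mile 18 (C, w=100) → cum 176  ≥ 128 → median here
  mile 19 (E, w=20) → cum 196
  mile 26 (A, w=60) → cum 256
Optimal location: mile 18.

x = 18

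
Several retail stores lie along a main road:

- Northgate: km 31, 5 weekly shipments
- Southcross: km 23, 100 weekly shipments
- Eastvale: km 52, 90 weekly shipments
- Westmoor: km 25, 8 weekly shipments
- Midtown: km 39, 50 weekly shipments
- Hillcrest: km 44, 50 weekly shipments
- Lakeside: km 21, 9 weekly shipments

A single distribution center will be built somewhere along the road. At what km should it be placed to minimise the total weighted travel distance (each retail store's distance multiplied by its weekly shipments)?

For a sum of weighted absolute distances on a line, the optimum is the weighted median (not the mean). Total weight W = 312; half-weight = 156.
Sort by position and accumulate weight:
  km 21 (Lakeside, w=9) → cum 9
  km 23 (Southcross, w=100) → cum 109
  km 25 (Westmoor, w=8) → cum 117
  km 31 (Northgate, w=5) → cum 122
  km 39 (Midtown, w=50) → cum 172  ≥ 156 → median here
  km 44 (Hillcrest, w=50) → cum 222
  km 52 (Eastvale, w=90) → cum 312
Optimal location: km 39.

x = 39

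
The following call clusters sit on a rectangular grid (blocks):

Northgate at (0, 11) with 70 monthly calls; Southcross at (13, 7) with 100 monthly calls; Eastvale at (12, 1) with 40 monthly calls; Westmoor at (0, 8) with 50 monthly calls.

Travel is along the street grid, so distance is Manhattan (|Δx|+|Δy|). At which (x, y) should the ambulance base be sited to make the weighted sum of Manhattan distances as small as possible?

(12, 7)

Manhattan distance separates: Σwᵢ(|x−xᵢ|+|y−yᵢ|) = Σwᵢ|x−xᵢ| + Σwᵢ|y−yᵢ|, so x and y are optimised independently as 1-D weighted medians.
Total weight W = 260; half = 130.
x-coordinate, sorted with cumulative weight:
  x=0 (Northgate, w=70) cum 70
  x=0 (Westmoor, w=50) cum 120
  x=12 (Eastvale, w=40) cum 160  ← median
  x=13 (Southcross, w=100) cum 260
⇒ x* = 12
y-coordinate, sorted with cumulative weight:
  y=1 (Eastvale, w=40) cum 40
  y=7 (Southcross, w=100) cum 140  ← median
  y=8 (Westmoor, w=50) cum 190
  y=11 (Northgate, w=70) cum 260
⇒ y* = 7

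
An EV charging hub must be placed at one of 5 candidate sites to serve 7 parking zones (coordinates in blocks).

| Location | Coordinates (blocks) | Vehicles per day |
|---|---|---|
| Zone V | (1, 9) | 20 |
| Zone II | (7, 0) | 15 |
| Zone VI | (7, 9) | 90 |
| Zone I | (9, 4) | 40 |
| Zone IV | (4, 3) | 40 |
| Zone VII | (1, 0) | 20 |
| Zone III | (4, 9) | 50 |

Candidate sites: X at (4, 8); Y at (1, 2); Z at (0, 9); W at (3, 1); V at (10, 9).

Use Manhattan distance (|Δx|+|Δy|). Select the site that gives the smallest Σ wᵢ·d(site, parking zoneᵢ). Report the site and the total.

Total weighted distance at each candidate:
  X (4, 8): total = 1435
  Y (1, 2): total = 2530
  Z (0, 9): total = 2250
  W (3, 1): total = 2345
  V (10, 9): total = 2010
Minimum is at X with total 1435 blocks.

X, total 1435 blocks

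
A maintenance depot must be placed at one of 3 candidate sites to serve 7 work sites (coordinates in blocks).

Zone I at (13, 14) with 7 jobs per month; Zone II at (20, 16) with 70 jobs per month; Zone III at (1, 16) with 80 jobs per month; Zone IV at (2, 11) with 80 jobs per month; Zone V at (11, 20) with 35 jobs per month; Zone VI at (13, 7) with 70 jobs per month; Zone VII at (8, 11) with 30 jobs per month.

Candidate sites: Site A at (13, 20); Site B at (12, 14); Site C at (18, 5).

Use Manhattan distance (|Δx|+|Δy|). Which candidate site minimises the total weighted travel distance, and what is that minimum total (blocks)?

Total weighted distance at each candidate:
  Site A (13, 20): total = 5092
  Site B (12, 14): total = 3802
  Site C (18, 5): total = 6748
Minimum is at Site B with total 3802 blocks.

Site B, total 3802 blocks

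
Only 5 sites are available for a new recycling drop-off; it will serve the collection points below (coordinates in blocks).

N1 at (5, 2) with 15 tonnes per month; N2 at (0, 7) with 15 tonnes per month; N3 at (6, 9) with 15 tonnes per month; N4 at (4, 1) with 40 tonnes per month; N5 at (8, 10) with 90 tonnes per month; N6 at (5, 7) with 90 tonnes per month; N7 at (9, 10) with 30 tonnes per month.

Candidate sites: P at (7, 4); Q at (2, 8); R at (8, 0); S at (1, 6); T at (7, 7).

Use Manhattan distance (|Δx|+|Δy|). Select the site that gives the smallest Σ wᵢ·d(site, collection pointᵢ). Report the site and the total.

T, total 1305 blocks

Total weighted distance at each candidate:
  P (7, 4): total = 1860
  Q (2, 8): total = 1965
  R (8, 0): total = 2795
  S (1, 6): total = 2390
  T (7, 7): total = 1305
Minimum is at T with total 1305 blocks.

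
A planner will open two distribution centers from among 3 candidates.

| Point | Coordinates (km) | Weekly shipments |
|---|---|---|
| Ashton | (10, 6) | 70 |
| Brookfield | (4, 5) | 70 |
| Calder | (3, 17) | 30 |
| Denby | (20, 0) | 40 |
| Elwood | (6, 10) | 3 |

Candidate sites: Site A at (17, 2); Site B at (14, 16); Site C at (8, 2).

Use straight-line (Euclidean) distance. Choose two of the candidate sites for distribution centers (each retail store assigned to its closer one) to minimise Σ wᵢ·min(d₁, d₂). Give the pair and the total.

{Site A, Site C}, total 1306.4

Evaluate every pair (each demand assigned to the nearer of the two):
  {Site A, Site C}: total = 1306.4
  {Site B, Site C}: total = 1505.8
  {Site A, Site B}: total = 2003.9
Best pair: {Site A, Site C} with total 1306.4.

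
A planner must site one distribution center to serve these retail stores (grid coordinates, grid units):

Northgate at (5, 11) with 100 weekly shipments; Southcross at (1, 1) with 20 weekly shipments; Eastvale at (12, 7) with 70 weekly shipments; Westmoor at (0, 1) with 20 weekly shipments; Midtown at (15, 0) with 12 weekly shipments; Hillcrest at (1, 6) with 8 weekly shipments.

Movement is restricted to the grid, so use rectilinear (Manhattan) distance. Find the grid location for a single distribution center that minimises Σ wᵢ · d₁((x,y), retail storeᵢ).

Manhattan distance separates: Σwᵢ(|x−xᵢ|+|y−yᵢ|) = Σwᵢ|x−xᵢ| + Σwᵢ|y−yᵢ|, so x and y are optimised independently as 1-D weighted medians.
Total weight W = 230; half = 115.
x-coordinate, sorted with cumulative weight:
  x=0 (Westmoor, w=20) cum 20
  x=1 (Southcross, w=20) cum 40
  x=1 (Hillcrest, w=8) cum 48
  x=5 (Northgate, w=100) cum 148  ← median
  x=12 (Eastvale, w=70) cum 218
  x=15 (Midtown, w=12) cum 230
⇒ x* = 5
y-coordinate, sorted with cumulative weight:
  y=0 (Midtown, w=12) cum 12
  y=1 (Southcross, w=20) cum 32
  y=1 (Westmoor, w=20) cum 52
  y=6 (Hillcrest, w=8) cum 60
  y=7 (Eastvale, w=70) cum 130  ← median
  y=11 (Northgate, w=100) cum 230
⇒ y* = 7

(5, 7)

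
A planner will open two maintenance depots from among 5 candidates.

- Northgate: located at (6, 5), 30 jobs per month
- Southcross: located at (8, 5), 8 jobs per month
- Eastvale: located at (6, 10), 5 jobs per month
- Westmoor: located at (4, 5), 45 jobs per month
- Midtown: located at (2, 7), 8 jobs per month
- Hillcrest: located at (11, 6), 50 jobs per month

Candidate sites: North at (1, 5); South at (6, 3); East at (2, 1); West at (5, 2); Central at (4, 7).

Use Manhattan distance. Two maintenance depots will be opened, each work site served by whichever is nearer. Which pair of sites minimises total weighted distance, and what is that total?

{South, Central}, total 623

Evaluate every pair (each demand assigned to the nearer of the two):
  {South, Central}: total = 623
  {North, South}: total = 686
  {North, Central}: total = 699
  {East, Central}: total = 699
  {West, Central}: total = 699
  {South, East}: total = 755
  {South, West}: total = 771
  {North, West}: total = 872
  {East, West}: total = 941
  {North, East}: total = 965
Best pair: {South, Central} with total 623.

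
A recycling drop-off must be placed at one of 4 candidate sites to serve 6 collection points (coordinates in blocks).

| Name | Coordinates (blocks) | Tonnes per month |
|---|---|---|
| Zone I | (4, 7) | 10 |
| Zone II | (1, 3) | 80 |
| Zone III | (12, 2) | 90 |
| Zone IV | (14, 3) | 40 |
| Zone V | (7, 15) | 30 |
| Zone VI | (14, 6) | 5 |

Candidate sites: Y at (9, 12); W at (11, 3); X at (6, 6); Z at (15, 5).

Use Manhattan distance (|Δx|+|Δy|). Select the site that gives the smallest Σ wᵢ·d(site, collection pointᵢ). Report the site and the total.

Total weighted distance at each candidate:
  Y (9, 12): total = 3395
  W (11, 3): total = 1720
  X (6, 6): total = 2350
  Z (15, 5): total = 2620
Minimum is at W with total 1720 blocks.

W, total 1720 blocks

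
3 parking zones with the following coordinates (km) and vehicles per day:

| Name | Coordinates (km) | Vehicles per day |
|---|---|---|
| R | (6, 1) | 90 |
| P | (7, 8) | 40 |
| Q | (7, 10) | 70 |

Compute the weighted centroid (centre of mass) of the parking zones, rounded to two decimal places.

The minimiser of Σwᵢ‖p−pᵢ‖² is the weighted centroid p* = (Σwᵢpᵢ)/(Σwᵢ).
Σwᵢ = 200.
Σwᵢxᵢ = 90·6 + 40·7 + 70·7 = 1310.
Σwᵢyᵢ = 90·1 + 40·8 + 70·10 = 1110.
x* = 1310/200 = 6.55, y* = 1110/200 = 5.55.

(6.55, 5.55)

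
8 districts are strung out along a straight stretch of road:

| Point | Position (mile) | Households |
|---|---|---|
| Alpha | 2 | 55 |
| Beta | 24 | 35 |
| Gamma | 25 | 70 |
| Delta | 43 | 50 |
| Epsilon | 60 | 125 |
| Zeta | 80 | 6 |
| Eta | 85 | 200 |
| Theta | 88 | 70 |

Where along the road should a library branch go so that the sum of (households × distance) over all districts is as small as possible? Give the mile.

For a sum of weighted absolute distances on a line, the optimum is the weighted median (not the mean). Total weight W = 611; half-weight = 305.5.
Sort by position and accumulate weight:
  mile 2 (Alpha, w=55) → cum 55
  mile 24 (Beta, w=35) → cum 90
  mile 25 (Gamma, w=70) → cum 160
  mile 43 (Delta, w=50) → cum 210
  mile 60 (Epsilon, w=125) → cum 335  ≥ 305.5 → median here
  mile 80 (Zeta, w=6) → cum 341
  mile 85 (Eta, w=200) → cum 541
  mile 88 (Theta, w=70) → cum 611
Optimal location: mile 60.

x = 60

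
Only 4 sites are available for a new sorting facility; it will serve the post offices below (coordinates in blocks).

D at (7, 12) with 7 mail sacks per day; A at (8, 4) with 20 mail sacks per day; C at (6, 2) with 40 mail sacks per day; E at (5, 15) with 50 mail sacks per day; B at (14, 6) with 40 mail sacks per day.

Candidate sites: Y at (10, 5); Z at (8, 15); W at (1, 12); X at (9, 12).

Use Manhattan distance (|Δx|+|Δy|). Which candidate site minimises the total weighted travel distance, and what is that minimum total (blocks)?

Total weighted distance at each candidate:
  Y (10, 5): total = 1360
  Z (8, 15): total = 1598
  W (1, 12): total = 2052
  X (9, 12): total = 1504
Minimum is at Y with total 1360 blocks.

Y, total 1360 blocks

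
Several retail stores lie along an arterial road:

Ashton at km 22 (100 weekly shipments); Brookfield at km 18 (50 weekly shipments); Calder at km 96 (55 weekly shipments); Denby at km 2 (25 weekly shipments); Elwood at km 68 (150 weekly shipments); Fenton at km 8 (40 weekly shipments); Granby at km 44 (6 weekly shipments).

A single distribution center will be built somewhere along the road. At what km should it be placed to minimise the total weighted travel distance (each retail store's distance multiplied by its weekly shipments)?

x = 22

For a sum of weighted absolute distances on a line, the optimum is the weighted median (not the mean). Total weight W = 426; half-weight = 213.
Sort by position and accumulate weight:
  km 2 (Denby, w=25) → cum 25
  km 8 (Fenton, w=40) → cum 65
  km 18 (Brookfield, w=50) → cum 115
  km 22 (Ashton, w=100) → cum 215  ≥ 213 → median here
  km 44 (Granby, w=6) → cum 221
  km 68 (Elwood, w=150) → cum 371
  km 96 (Calder, w=55) → cum 426
Optimal location: km 22.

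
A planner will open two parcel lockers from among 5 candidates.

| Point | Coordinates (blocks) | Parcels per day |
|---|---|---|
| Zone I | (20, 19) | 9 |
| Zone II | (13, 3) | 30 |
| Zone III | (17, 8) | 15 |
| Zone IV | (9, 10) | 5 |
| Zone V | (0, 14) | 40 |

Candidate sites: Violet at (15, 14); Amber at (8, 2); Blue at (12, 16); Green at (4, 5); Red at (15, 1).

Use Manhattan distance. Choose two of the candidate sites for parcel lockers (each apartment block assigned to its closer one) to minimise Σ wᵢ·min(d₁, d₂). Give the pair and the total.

Evaluate every pair (each demand assigned to the nearer of the two):
  {Blue, Red}: total = 959
  {Violet, Red}: total = 980
  {Green, Red}: total = 1032
  {Violet, Amber}: total = 1035
  {Amber, Blue}: total = 1079
  {Violet, Green}: total = 1110
  {Blue, Green}: total = 1189
  {Violet, Blue}: total = 1205
  {Amber, Green}: total = 1231
  {Amber, Red}: total = 1307
Best pair: {Blue, Red} with total 959.

{Blue, Red}, total 959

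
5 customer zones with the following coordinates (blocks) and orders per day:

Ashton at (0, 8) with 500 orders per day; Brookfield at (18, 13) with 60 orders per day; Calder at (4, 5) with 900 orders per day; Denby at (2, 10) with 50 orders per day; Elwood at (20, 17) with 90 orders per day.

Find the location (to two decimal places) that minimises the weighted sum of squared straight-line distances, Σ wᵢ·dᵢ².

(4.11, 7.07)

The minimiser of Σwᵢ‖p−pᵢ‖² is the weighted centroid p* = (Σwᵢpᵢ)/(Σwᵢ).
Σwᵢ = 1600.
Σwᵢxᵢ = 500·0 + 60·18 + 900·4 + 50·2 + 90·20 = 6580.
Σwᵢyᵢ = 500·8 + 60·13 + 900·5 + 50·10 + 90·17 = 11310.
x* = 6580/1600 = 4.11, y* = 11310/1600 = 7.07.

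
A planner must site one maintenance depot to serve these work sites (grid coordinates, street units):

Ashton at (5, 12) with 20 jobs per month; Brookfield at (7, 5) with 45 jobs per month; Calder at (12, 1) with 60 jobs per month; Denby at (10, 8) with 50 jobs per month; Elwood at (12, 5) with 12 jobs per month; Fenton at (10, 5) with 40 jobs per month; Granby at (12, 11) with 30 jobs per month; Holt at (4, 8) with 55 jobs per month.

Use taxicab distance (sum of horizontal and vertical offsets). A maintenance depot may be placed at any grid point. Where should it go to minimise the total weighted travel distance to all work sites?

(10, 5)

Manhattan distance separates: Σwᵢ(|x−xᵢ|+|y−yᵢ|) = Σwᵢ|x−xᵢ| + Σwᵢ|y−yᵢ|, so x and y are optimised independently as 1-D weighted medians.
Total weight W = 312; half = 156.
x-coordinate, sorted with cumulative weight:
  x=4 (Holt, w=55) cum 55
  x=5 (Ashton, w=20) cum 75
  x=7 (Brookfield, w=45) cum 120
  x=10 (Denby, w=50) cum 170  ← median
  x=10 (Fenton, w=40) cum 210
  x=12 (Calder, w=60) cum 270
  x=12 (Elwood, w=12) cum 282
  x=12 (Granby, w=30) cum 312
⇒ x* = 10
y-coordinate, sorted with cumulative weight:
  y=1 (Calder, w=60) cum 60
  y=5 (Brookfield, w=45) cum 105
  y=5 (Elwood, w=12) cum 117
  y=5 (Fenton, w=40) cum 157  ← median
  y=8 (Denby, w=50) cum 207
  y=8 (Holt, w=55) cum 262
  y=11 (Granby, w=30) cum 292
  y=12 (Ashton, w=20) cum 312
⇒ y* = 5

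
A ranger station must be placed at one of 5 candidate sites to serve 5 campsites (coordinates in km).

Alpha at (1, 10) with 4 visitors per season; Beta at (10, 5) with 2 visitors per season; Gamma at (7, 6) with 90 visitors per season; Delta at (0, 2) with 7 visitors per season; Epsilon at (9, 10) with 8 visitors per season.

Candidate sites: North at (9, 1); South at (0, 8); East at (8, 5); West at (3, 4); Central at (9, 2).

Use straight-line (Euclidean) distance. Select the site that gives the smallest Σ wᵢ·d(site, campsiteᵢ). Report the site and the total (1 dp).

Total weighted distance at each candidate:
  North (9, 1): total = 676.5
  South (0, 8): total = 800.8
  East (8, 5): total = 266.3
  West (3, 4): total = 535.1
  Central (9, 2): total = 581.1
Minimum is at East with total 266.3 km.

East, total 266.3 km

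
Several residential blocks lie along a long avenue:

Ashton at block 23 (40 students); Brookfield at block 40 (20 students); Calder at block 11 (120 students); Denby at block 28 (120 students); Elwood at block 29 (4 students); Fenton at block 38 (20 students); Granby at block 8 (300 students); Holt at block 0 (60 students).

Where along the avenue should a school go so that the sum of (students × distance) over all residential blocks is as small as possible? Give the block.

For a sum of weighted absolute distances on a line, the optimum is the weighted median (not the mean). Total weight W = 684; half-weight = 342.
Sort by position and accumulate weight:
  block 0 (Holt, w=60) → cum 60
  block 8 (Granby, w=300) → cum 360  ≥ 342 → median here
  block 11 (Calder, w=120) → cum 480
  block 23 (Ashton, w=40) → cum 520
  block 28 (Denby, w=120) → cum 640
  block 29 (Elwood, w=4) → cum 644
  block 38 (Fenton, w=20) → cum 664
  block 40 (Brookfield, w=20) → cum 684
Optimal location: block 8.

x = 8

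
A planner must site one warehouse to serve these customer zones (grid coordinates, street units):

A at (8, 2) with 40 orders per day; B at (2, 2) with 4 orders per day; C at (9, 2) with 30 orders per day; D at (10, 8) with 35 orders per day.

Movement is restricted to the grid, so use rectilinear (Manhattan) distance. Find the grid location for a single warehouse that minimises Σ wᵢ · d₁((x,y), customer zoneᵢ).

Manhattan distance separates: Σwᵢ(|x−xᵢ|+|y−yᵢ|) = Σwᵢ|x−xᵢ| + Σwᵢ|y−yᵢ|, so x and y are optimised independently as 1-D weighted medians.
Total weight W = 109; half = 54.5.
x-coordinate, sorted with cumulative weight:
  x=2 (B, w=4) cum 4
  x=8 (A, w=40) cum 44
  x=9 (C, w=30) cum 74  ← median
  x=10 (D, w=35) cum 109
⇒ x* = 9
y-coordinate, sorted with cumulative weight:
  y=2 (A, w=40) cum 40
  y=2 (B, w=4) cum 44
  y=2 (C, w=30) cum 74  ← median
  y=8 (D, w=35) cum 109
⇒ y* = 2

(9, 2)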